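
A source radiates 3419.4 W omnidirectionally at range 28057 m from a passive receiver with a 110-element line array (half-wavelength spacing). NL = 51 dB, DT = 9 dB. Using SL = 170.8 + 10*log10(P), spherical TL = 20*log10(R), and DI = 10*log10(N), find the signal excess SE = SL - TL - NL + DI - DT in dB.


Step 1: SL = 170.8 + 10*log10(3419.4) = 206.14 dB
Step 2: TL = 20*log10(28057) = 88.96 dB
Step 3: DI = 10*log10(110) = 20.41 dB
Step 4: SE = SL - TL - NL + DI - DT = 206.14 - 88.96 - 51 + 20.41 - 9 = 77.59

77.59 dB


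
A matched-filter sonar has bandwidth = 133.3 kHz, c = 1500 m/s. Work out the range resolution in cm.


0.56 cm


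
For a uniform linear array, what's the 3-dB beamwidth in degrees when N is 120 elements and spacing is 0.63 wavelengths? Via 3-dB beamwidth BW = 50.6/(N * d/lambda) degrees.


BW = 50.6 / (120 * 0.63) = 50.6 / 75.6 = 0.67

0.67 deg


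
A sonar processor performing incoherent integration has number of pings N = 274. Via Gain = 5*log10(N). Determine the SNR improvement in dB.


Gain = 5*log10(274) = 12.19

12.19 dB


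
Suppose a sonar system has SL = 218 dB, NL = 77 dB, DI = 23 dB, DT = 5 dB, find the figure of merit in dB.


FOM = SL - NL + DI - DT = 218 - 77 + 23 - 5 = 159

159 dB


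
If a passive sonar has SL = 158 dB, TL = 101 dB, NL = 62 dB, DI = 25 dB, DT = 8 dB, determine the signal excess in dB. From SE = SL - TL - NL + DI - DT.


SE = SL - TL - NL + DI - DT = 158 - 101 - 62 + 25 - 8 = 12

12 dB


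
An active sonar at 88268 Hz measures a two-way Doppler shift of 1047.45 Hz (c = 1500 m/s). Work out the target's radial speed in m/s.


From fd = 2*f*v/c, v = c*fd/(2*f) = 1500 * 1047.45 / (2*88268) = 8.9

8.9 m/s


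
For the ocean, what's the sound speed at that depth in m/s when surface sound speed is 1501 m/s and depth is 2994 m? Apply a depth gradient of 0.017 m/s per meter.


c = 1501 + 0.017 * 2994 = 1551.898

1551.898 m/s


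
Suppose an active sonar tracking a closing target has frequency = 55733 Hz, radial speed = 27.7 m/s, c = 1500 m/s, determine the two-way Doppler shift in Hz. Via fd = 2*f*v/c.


fd = 2*f*v/c = 2 * 55733 * 27.7 / 1500 = 2058.41

2058.41 Hz


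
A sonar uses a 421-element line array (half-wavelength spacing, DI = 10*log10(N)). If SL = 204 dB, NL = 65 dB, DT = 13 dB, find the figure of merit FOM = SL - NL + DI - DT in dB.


Step 1: DI = 10*log10(421) = 26.24 dB
Step 2: FOM = SL - NL + DI - DT = 204 - 65 + 26.24 - 13 = 152.24

152.24 dB


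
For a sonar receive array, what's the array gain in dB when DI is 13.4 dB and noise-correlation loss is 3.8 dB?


9.6 dB


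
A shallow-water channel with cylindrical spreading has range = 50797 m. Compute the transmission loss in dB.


TL = 10*log10(50797) = 47.06

47.06 dB


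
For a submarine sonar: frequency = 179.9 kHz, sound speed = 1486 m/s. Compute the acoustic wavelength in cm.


lambda = c/f = 1486 / 179900 = 0.0083 m = 0.83 cm

0.83 cm


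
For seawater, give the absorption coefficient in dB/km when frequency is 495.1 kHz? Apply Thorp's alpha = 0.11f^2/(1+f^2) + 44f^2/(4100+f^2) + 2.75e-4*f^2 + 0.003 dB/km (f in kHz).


f^2 = 245124.01
alpha = 0.11*245124.01/(1+245124.01) + 44*245124.01/(4100+245124.01) + 2.75e-4*245124.01 + 0.003 = 110.798

110.798 dB/km


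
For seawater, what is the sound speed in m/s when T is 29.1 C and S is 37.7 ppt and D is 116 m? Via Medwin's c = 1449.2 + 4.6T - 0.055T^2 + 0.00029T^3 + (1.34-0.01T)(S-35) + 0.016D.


c = 1449.2 + 4.6*29.1 - 0.055*29.1^2 + 0.00029*29.1^3 + (1.34 - 0.01*29.1)*(37.7 - 35) + 0.016*116 = 1548.32

1548.32 m/s


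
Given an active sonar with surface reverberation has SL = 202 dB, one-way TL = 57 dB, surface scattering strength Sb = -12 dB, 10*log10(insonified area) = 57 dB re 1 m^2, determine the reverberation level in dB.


RL = SL - 2*TL + Sb + 10*log10(A) = 202 - 2*57 + (-12) + 57 = 133

133 dB


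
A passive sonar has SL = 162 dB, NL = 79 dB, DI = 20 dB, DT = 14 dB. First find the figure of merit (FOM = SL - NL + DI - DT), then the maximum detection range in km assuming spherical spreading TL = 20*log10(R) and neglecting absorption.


Step 1: FOM = SL - NL + DI - DT = 162 - 79 + 20 - 14 = 89 dB
Step 2: at max range FOM = TL = 20*log10(R), so R = 10^(89/20) = 28183.83 m = 28.18 km

28.18 km


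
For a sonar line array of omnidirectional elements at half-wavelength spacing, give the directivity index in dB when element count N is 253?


DI = 10*log10(253) = 24.03

24.03 dB


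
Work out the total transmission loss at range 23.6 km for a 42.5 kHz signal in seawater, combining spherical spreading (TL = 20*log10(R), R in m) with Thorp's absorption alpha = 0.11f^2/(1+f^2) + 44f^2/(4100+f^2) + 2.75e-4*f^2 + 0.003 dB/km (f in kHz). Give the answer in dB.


Step 1 (Thorp): alpha = 0.11*1806.25/(1+1806.25) + 44*1806.25/(4100+1806.25) + 2.75e-4*1806.25 + 0.003 = 14.0657 dB/km
Step 2: TL_spread = 20*log10(23600) = 87.46 dB
Step 3: TL_abs = alpha*R = 14.0657 * 23.6 = 331.95 dB
Step 4: TL_total = 87.46 + 331.95 = 419.41

419.41 dB


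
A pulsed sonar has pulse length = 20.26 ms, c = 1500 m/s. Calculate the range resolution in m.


dR = c*tau/2 = 1500 * 20.26e-3 / 2 = 15.195

15.195 m


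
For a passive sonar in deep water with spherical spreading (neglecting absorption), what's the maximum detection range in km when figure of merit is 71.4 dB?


3.72 km


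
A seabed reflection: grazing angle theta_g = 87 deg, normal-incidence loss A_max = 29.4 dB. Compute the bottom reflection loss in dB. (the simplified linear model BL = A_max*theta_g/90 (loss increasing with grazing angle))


BL = A_max * theta_g / 90 = 29.4 * 87 / 90 = 28.42

28.42 dB


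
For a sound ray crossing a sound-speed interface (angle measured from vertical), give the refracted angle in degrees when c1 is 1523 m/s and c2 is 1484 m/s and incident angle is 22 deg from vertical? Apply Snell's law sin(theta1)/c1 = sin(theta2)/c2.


21.41 deg


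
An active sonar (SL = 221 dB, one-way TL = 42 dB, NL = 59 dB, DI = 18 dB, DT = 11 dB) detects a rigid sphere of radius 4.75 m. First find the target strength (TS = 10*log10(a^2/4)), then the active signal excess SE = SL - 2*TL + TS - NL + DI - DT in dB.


Step 1: TS = 10*log10(4.75^2/4) = 7.51 dB
Step 2: SE = SL - 2*TL + TS - NL + DI - DT = 221 - 2*42 + (7.51) - 59 + 18 - 11 = 92.51

92.51 dB


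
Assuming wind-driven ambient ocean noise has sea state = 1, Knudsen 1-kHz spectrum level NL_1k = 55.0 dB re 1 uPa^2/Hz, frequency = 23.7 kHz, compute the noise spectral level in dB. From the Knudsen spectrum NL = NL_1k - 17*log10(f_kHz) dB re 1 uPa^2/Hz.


NL = NL_1k - 17*log10(f_kHz) = 55.0 - 17*log10(23.7) = 55.0 - (23.37) = 31.63

31.63 dB


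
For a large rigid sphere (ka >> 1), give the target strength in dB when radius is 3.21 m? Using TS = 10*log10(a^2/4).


4.11 dB


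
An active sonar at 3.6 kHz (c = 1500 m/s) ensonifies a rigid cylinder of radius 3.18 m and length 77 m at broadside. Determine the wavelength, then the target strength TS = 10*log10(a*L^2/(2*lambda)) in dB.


Step 1: lambda = c/f = 1500/3600 = 0.41667 m
Step 2: TS = 10*log10(a*L^2/(2*lambda)) = 10*log10(3.18*77^2/(2*0.41667)) = 43.55

43.55 dB


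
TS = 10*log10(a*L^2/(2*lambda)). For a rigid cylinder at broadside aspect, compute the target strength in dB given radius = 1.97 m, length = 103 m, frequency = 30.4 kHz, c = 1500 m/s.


lambda = 1500/30400 = 0.04934 m
TS = 10*log10(1.97*103^2/(2*0.04934)) = 53.26

53.26 dB


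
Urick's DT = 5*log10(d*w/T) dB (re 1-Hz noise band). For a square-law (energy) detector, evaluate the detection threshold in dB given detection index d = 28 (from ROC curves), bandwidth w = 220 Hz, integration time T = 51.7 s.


DT = 5*log10(d*w/T) = 5*log10(28 * 220 / 51.7) = 5*log10(119.15) = 10.38

10.38 dB


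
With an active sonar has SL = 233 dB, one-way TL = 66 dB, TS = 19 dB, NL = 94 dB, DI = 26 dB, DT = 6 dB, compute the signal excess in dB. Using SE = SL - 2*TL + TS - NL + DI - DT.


SE = SL - 2*TL + TS - NL + DI - DT = 233 - 2*66 + (19) - 94 + 26 - 6 = 46

46 dB


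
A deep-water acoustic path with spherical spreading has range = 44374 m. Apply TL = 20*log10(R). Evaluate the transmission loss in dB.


92.94 dB


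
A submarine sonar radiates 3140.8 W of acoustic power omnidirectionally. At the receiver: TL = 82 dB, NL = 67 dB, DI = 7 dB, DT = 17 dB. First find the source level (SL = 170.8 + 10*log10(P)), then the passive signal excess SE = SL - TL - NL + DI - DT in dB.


Step 1: SL = 170.8 + 10*log10(3140.8) = 205.77 dB
Step 2: SE = SL - TL - NL + DI - DT = 205.77 - 82 - 67 + 7 - 17 = 46.77

46.77 dB


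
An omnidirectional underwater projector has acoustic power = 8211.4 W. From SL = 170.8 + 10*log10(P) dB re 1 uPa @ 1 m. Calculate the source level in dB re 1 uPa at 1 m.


SL = 170.8 + 10*log10(8211.4) = 170.8 + 39.14 = 209.94

209.94 dB


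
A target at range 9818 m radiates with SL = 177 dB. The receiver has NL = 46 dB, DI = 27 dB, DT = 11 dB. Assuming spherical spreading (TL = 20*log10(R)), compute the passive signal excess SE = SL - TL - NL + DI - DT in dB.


Step 1: TL = 20*log10(9818) = 79.84 dB
Step 2: SE = 177 - 79.84 - 46 + 27 - 11 = 67.16

67.16 dB


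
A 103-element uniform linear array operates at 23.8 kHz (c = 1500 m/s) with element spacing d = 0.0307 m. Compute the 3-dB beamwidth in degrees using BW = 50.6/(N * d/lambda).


Step 1: lambda = 1500/23800 = 0.06303 m
Step 2: d/lambda = 0.0307/0.06303 = 0.4871
Step 3: BW = 50.6/(N * d/lambda) = 50.6/(103 * 0.4871) = 1.01

1.01 deg


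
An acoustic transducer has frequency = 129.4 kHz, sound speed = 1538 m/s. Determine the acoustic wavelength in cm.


lambda = c/f = 1538 / 129400 = 0.0119 m = 1.19 cm

1.19 cm


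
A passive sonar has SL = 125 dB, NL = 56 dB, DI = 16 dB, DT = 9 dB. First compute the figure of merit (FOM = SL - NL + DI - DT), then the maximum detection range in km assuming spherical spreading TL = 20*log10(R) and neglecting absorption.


Step 1: FOM = SL - NL + DI - DT = 125 - 56 + 16 - 9 = 76 dB
Step 2: at max range FOM = TL = 20*log10(R), so R = 10^(76/20) = 6309.57 m = 6.31 km

6.31 km


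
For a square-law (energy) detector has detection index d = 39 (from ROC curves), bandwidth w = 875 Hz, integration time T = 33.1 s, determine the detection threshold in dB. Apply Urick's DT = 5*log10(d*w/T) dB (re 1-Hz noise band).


DT = 5*log10(d*w/T) = 5*log10(39 * 875 / 33.1) = 5*log10(1030.97) = 15.07

15.07 dB


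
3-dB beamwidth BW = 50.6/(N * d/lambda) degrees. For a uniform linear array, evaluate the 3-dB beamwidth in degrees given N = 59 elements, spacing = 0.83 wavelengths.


BW = 50.6 / (59 * 0.83) = 50.6 / 48.97 = 1.03

1.03 deg


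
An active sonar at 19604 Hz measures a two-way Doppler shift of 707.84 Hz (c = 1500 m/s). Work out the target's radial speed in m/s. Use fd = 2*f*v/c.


27.08 m/s


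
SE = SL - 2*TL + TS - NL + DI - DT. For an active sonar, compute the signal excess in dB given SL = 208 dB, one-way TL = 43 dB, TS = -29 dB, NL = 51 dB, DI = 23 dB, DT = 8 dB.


SE = SL - 2*TL + TS - NL + DI - DT = 208 - 2*43 + (-29) - 51 + 23 - 8 = 57

57 dB


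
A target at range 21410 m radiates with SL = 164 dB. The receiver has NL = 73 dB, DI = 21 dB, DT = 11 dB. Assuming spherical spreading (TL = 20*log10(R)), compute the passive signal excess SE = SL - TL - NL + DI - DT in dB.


Step 1: TL = 20*log10(21410) = 86.61 dB
Step 2: SE = 164 - 86.61 - 73 + 21 - 11 = 14.39

14.39 dB


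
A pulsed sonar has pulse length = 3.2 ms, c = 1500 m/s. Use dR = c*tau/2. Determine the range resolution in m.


dR = c*tau/2 = 1500 * 3.2e-3 / 2 = 2.4

2.4 m


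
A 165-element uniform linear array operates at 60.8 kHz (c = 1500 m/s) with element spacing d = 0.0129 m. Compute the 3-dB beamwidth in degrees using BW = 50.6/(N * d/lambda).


0.59 deg


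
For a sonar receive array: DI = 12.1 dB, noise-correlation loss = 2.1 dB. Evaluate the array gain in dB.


AG = DI - L_corr = 12.1 - 2.1 = 10.0

10.0 dB


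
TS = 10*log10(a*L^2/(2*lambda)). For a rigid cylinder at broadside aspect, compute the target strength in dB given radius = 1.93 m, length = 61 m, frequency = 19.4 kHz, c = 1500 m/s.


lambda = 1500/19400 = 0.07732 m
TS = 10*log10(1.93*61^2/(2*0.07732)) = 46.67

46.67 dB


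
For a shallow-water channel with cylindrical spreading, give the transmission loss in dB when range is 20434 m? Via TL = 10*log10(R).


TL = 10*log10(20434) = 43.1

43.1 dB


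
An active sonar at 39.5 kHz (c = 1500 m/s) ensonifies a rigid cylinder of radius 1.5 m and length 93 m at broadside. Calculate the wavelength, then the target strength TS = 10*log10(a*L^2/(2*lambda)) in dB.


Step 1: lambda = c/f = 1500/39500 = 0.03797 m
Step 2: TS = 10*log10(a*L^2/(2*lambda)) = 10*log10(1.5*93^2/(2*0.03797)) = 52.33

52.33 dB


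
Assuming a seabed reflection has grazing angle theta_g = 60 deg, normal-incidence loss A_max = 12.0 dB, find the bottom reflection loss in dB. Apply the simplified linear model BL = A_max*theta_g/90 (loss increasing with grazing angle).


BL = A_max * theta_g / 90 = 12.0 * 60 / 90 = 8.0

8.0 dB


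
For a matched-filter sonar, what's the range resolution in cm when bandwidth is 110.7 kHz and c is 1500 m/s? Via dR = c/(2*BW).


0.68 cm


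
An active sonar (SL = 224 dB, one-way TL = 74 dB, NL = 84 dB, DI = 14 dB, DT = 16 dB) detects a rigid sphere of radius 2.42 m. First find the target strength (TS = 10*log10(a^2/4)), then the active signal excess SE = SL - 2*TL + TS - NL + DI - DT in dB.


Step 1: TS = 10*log10(2.42^2/4) = 1.66 dB
Step 2: SE = SL - 2*TL + TS - NL + DI - DT = 224 - 2*74 + (1.66) - 84 + 14 - 16 = -8.34

-8.34 dB


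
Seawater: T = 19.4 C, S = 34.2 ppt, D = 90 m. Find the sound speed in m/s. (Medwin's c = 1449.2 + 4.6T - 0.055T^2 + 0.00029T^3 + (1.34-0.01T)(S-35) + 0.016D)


c = 1449.2 + 4.6*19.4 - 0.055*19.4^2 + 0.00029*19.4^3 + (1.34 - 0.01*19.4)*(34.2 - 35) + 0.016*90 = 1520.38

1520.38 m/s


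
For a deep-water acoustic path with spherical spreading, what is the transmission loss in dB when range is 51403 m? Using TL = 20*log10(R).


TL = 20*log10(51403) = 94.22

94.22 dB


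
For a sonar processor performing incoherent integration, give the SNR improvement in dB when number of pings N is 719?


Gain = 5*log10(719) = 14.28

14.28 dB


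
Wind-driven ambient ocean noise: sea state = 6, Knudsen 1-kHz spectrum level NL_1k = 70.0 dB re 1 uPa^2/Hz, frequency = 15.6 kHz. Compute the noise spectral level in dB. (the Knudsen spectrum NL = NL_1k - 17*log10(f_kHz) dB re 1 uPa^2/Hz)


49.72 dB


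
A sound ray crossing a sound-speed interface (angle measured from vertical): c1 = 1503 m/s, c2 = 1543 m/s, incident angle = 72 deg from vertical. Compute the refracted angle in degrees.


sin(theta2) = (c2/c1)*sin(theta1) = (1543/1503)*sin(72 deg) = 0.97637
theta2 = arcsin(0.97637) = 77.52

77.52 deg


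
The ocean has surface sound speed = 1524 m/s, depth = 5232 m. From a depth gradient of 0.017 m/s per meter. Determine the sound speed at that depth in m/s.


1612.944 m/s


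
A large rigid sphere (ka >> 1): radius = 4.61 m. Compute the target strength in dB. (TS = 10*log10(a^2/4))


TS = 10*log10(4.61^2 / 4) = 10*log10(5.313025) = 7.25

7.25 dB


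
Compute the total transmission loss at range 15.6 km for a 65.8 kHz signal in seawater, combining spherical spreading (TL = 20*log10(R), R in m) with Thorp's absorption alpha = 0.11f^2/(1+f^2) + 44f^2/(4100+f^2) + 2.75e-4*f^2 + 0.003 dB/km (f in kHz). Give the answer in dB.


456.75 dB


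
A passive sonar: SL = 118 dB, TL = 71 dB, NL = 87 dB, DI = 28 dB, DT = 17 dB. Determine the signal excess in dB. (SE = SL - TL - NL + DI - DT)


SE = SL - TL - NL + DI - DT = 118 - 71 - 87 + 28 - 17 = -29

-29 dB


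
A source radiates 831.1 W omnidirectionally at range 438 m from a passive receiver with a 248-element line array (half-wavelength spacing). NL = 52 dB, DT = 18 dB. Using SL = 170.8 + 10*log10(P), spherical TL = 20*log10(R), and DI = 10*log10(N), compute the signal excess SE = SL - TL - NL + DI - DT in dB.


Step 1: SL = 170.8 + 10*log10(831.1) = 200.0 dB
Step 2: TL = 20*log10(438) = 52.83 dB
Step 3: DI = 10*log10(248) = 23.94 dB
Step 4: SE = SL - TL - NL + DI - DT = 200.0 - 52.83 - 52 + 23.94 - 18 = 101.11

101.11 dB


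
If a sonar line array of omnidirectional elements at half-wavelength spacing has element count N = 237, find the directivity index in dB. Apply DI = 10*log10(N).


23.75 dB


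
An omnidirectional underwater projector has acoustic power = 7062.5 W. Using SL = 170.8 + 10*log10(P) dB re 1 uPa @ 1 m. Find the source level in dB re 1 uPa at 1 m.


SL = 170.8 + 10*log10(7062.5) = 170.8 + 38.49 = 209.29

209.29 dB


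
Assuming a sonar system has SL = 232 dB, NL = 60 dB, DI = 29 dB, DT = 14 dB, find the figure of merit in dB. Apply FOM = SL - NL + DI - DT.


FOM = SL - NL + DI - DT = 232 - 60 + 29 - 14 = 187

187 dB


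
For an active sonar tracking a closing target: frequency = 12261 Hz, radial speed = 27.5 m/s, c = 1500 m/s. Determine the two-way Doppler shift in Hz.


fd = 2*f*v/c = 2 * 12261 * 27.5 / 1500 = 449.57

449.57 Hz


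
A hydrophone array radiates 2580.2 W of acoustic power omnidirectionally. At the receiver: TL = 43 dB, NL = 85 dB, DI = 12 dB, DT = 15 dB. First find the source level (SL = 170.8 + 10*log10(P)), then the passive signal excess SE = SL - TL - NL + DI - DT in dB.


Step 1: SL = 170.8 + 10*log10(2580.2) = 204.92 dB
Step 2: SE = SL - TL - NL + DI - DT = 204.92 - 43 - 85 + 12 - 15 = 73.92

73.92 dB


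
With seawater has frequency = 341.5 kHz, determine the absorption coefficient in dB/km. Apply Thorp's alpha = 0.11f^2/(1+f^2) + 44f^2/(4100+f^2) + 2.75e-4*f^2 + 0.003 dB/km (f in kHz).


74.69 dB/km


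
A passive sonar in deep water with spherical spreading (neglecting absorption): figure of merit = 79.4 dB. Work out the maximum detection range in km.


At max range FOM = TL, so 20*log10(R) = 79.4
R = 10^(79.4/20) = 9332.54 m = 9.33 km

9.33 km


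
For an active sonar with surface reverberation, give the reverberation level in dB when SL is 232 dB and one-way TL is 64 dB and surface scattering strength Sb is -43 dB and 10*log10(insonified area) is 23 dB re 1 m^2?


RL = SL - 2*TL + Sb + 10*log10(A) = 232 - 2*64 + (-43) + 23 = 84

84 dB


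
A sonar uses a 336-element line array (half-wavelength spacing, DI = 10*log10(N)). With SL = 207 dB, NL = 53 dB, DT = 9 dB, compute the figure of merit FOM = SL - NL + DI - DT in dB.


170.26 dB


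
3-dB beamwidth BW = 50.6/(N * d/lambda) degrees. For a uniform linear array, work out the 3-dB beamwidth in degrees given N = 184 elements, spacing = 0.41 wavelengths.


BW = 50.6 / (184 * 0.41) = 50.6 / 75.44 = 0.67

0.67 deg


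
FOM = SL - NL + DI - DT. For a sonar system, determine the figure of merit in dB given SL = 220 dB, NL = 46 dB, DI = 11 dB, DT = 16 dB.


FOM = SL - NL + DI - DT = 220 - 46 + 11 - 16 = 169

169 dB


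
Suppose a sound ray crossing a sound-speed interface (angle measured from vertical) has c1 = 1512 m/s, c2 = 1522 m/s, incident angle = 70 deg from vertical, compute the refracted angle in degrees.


sin(theta2) = (c2/c1)*sin(theta1) = (1522/1512)*sin(70 deg) = 0.94591
theta2 = arcsin(0.94591) = 71.07

71.07 deg


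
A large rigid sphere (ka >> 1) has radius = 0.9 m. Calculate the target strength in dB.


TS = 10*log10(0.9^2 / 4) = 10*log10(0.2025) = -6.94

-6.94 dB


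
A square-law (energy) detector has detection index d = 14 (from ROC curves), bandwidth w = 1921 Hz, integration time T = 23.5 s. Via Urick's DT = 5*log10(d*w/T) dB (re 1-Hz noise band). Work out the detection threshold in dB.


DT = 5*log10(d*w/T) = 5*log10(14 * 1921 / 23.5) = 5*log10(1144.43) = 15.29

15.29 dB


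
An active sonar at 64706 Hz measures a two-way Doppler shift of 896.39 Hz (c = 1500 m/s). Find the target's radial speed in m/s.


From fd = 2*f*v/c, v = c*fd/(2*f) = 1500 * 896.39 / (2*64706) = 10.39

10.39 m/s


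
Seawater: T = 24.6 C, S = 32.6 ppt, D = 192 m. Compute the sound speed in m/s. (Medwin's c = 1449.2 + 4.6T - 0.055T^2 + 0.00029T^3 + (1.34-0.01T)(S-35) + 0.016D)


c = 1449.2 + 4.6*24.6 - 0.055*24.6^2 + 0.00029*24.6^3 + (1.34 - 0.01*24.6)*(32.6 - 35) + 0.016*192 = 1533.84

1533.84 m/s


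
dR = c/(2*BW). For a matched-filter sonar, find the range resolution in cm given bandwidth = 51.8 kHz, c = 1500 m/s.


dR = c/(2*BW) = 1500 / (2 * 51.8e3) = 0.0145 m = 1.45 cm

1.45 cm


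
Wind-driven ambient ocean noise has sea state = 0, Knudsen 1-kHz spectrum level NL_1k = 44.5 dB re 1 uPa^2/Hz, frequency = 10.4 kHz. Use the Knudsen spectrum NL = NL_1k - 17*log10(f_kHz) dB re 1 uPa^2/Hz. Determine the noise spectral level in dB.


NL = NL_1k - 17*log10(f_kHz) = 44.5 - 17*log10(10.4) = 44.5 - (17.29) = 27.21

27.21 dB


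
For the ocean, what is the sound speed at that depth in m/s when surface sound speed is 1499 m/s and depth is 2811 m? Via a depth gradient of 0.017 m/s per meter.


c = 1499 + 0.017 * 2811 = 1546.787

1546.787 m/s


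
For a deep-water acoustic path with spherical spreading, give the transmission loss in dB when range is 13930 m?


TL = 20*log10(13930) = 82.88

82.88 dB


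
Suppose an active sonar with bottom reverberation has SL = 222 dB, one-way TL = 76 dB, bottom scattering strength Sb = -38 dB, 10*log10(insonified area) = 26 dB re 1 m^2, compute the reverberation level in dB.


58 dB


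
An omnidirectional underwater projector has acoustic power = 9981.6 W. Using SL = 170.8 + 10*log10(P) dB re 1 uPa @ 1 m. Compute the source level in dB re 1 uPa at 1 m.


210.79 dB


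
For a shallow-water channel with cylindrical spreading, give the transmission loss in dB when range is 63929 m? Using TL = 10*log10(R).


TL = 10*log10(63929) = 48.06

48.06 dB


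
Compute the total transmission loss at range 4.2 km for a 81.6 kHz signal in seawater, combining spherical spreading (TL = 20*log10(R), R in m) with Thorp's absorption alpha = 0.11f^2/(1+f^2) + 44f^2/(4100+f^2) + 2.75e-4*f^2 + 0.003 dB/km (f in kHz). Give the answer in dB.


Step 1 (Thorp): alpha = 0.11*6658.56/(1+6658.56) + 44*6658.56/(4100+6658.56) + 2.75e-4*6658.56 + 0.003 = 29.176 dB/km
Step 2: TL_spread = 20*log10(4200) = 72.46 dB
Step 3: TL_abs = alpha*R = 29.176 * 4.2 = 122.54 dB
Step 4: TL_total = 72.46 + 122.54 = 195.0

195.0 dB


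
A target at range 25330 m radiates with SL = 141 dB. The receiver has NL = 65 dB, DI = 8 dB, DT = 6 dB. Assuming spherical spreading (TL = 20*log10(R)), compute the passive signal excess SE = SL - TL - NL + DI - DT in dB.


-10.07 dB


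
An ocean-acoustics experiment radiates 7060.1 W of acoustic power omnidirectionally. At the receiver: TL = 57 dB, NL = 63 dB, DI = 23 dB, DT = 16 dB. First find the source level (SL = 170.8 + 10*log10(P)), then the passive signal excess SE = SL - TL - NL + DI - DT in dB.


Step 1: SL = 170.8 + 10*log10(7060.1) = 209.29 dB
Step 2: SE = SL - TL - NL + DI - DT = 209.29 - 57 - 63 + 23 - 16 = 96.29

96.29 dB


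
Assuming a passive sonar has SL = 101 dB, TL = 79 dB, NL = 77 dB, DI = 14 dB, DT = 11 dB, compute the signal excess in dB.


-52 dB


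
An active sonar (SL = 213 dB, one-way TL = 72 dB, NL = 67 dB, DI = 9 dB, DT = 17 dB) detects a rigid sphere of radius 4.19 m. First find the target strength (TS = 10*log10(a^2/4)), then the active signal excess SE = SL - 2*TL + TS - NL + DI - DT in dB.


Step 1: TS = 10*log10(4.19^2/4) = 6.42 dB
Step 2: SE = SL - 2*TL + TS - NL + DI - DT = 213 - 2*72 + (6.42) - 67 + 9 - 17 = 0.42

0.42 dB


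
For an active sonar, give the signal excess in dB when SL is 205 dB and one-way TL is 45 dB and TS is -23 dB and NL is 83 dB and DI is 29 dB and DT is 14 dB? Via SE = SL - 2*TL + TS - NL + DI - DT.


24 dB


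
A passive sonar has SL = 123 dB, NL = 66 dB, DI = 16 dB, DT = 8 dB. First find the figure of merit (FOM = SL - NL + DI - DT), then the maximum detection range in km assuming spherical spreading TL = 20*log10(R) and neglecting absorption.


Step 1: FOM = SL - NL + DI - DT = 123 - 66 + 16 - 8 = 65 dB
Step 2: at max range FOM = TL = 20*log10(R), so R = 10^(65/20) = 1778.28 m = 1.78 km

1.78 km


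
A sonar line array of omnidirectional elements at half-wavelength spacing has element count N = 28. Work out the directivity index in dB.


DI = 10*log10(28) = 14.47

14.47 dB


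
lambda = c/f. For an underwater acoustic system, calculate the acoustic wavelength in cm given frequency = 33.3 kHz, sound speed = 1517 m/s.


lambda = c/f = 1517 / 33300 = 0.0456 m = 4.56 cm

4.56 cm


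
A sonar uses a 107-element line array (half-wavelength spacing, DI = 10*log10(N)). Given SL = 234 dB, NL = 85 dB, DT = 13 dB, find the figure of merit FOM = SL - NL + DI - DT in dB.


Step 1: DI = 10*log10(107) = 20.29 dB
Step 2: FOM = SL - NL + DI - DT = 234 - 85 + 20.29 - 13 = 156.29

156.29 dB


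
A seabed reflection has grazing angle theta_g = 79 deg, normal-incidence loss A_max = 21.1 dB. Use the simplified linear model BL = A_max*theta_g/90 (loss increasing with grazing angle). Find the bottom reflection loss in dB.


18.52 dB


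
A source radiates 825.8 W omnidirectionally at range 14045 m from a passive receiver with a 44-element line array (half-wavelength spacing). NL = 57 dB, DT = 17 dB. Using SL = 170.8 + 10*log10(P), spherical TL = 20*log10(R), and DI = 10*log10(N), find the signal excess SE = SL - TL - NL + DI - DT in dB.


Step 1: SL = 170.8 + 10*log10(825.8) = 199.97 dB
Step 2: TL = 20*log10(14045) = 82.95 dB
Step 3: DI = 10*log10(44) = 16.43 dB
Step 4: SE = SL - TL - NL + DI - DT = 199.97 - 82.95 - 57 + 16.43 - 17 = 59.45

59.45 dB


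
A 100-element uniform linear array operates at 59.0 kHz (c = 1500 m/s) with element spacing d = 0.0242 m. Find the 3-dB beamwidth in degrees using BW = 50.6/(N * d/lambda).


Step 1: lambda = 1500/59000 = 0.02542 m
Step 2: d/lambda = 0.0242/0.02542 = 0.952
Step 3: BW = 50.6/(N * d/lambda) = 50.6/(100 * 0.952) = 0.53

0.53 deg


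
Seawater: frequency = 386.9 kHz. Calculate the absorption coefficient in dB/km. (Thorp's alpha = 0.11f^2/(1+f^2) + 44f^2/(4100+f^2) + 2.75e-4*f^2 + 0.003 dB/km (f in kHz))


84.105 dB/km


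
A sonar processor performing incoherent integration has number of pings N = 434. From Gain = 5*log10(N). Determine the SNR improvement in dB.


Gain = 5*log10(434) = 13.19

13.19 dB


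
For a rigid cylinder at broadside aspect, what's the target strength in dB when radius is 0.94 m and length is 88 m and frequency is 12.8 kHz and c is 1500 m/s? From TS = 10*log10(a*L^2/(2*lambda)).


lambda = 1500/12800 = 0.11719 m
TS = 10*log10(0.94*88^2/(2*0.11719)) = 44.92

44.92 dB


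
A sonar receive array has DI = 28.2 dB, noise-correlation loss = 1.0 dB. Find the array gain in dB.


AG = DI - L_corr = 28.2 - 1.0 = 27.2

27.2 dB


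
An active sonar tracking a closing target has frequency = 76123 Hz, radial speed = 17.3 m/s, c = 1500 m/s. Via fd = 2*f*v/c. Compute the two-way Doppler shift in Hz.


1755.9 Hz


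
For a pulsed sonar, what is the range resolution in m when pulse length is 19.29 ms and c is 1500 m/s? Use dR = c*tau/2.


14.4675 m


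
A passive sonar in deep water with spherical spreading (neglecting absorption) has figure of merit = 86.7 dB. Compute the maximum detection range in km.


At max range FOM = TL, so 20*log10(R) = 86.7
R = 10^(86.7/20) = 21627.19 m = 21.63 km

21.63 km


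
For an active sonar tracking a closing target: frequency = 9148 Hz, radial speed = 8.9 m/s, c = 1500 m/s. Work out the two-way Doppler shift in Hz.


108.56 Hz


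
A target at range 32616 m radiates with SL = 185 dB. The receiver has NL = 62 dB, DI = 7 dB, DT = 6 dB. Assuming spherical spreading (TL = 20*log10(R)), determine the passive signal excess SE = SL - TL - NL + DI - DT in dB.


33.73 dB


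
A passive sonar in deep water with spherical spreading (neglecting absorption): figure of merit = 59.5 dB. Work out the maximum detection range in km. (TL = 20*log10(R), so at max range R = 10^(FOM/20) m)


At max range FOM = TL, so 20*log10(R) = 59.5
R = 10^(59.5/20) = 944.06 m = 0.94 km

0.94 km


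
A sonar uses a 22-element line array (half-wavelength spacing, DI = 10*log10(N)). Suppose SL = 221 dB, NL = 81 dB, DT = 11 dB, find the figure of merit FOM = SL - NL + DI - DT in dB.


Step 1: DI = 10*log10(22) = 13.42 dB
Step 2: FOM = SL - NL + DI - DT = 221 - 81 + 13.42 - 11 = 142.42

142.42 dB


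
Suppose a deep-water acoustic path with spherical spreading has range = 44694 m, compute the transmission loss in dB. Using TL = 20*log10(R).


93.0 dB


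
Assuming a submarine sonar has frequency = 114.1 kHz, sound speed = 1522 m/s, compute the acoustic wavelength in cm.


lambda = c/f = 1522 / 114100 = 0.0133 m = 1.33 cm

1.33 cm


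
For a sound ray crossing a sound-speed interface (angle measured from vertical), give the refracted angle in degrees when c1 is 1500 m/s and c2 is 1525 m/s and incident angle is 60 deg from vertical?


sin(theta2) = (c2/c1)*sin(theta1) = (1525/1500)*sin(60 deg) = 0.88046
theta2 = arcsin(0.88046) = 61.7

61.7 deg


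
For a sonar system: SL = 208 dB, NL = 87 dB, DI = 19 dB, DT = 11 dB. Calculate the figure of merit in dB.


FOM = SL - NL + DI - DT = 208 - 87 + 19 - 11 = 129

129 dB


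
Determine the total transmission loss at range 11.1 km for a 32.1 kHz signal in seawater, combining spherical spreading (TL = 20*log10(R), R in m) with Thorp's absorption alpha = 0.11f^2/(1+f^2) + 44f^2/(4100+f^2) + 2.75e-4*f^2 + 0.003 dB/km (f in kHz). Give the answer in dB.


Step 1 (Thorp): alpha = 0.11*1030.41/(1+1030.41) + 44*1030.41/(4100+1030.41) + 2.75e-4*1030.41 + 0.003 = 9.2334 dB/km
Step 2: TL_spread = 20*log10(11100) = 80.91 dB
Step 3: TL_abs = alpha*R = 9.2334 * 11.1 = 102.49 dB
Step 4: TL_total = 80.91 + 102.49 = 183.4

183.4 dB


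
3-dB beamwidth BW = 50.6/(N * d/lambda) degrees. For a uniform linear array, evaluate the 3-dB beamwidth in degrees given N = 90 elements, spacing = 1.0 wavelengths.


BW = 50.6 / (90 * 1.0) = 50.6 / 90.0 = 0.56

0.56 deg


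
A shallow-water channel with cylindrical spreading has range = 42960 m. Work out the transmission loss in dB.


TL = 10*log10(42960) = 46.33

46.33 dB


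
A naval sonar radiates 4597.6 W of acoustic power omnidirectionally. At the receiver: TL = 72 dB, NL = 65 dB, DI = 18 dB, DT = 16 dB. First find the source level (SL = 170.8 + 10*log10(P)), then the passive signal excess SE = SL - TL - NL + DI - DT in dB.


Step 1: SL = 170.8 + 10*log10(4597.6) = 207.43 dB
Step 2: SE = SL - TL - NL + DI - DT = 207.43 - 72 - 65 + 18 - 16 = 72.43

72.43 dB


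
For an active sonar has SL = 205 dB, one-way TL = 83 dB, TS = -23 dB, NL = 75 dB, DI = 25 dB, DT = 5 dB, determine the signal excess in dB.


SE = SL - 2*TL + TS - NL + DI - DT = 205 - 2*83 + (-23) - 75 + 25 - 5 = -39

-39 dB


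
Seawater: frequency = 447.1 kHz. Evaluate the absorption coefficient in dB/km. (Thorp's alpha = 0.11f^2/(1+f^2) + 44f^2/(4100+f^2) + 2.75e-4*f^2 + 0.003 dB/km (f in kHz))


98.201 dB/km


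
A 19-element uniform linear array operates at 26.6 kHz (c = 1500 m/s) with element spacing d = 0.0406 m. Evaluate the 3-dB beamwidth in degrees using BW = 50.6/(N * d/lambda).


Step 1: lambda = 1500/26600 = 0.05639 m
Step 2: d/lambda = 0.0406/0.05639 = 0.72
Step 3: BW = 50.6/(N * d/lambda) = 50.6/(19 * 0.72) = 3.7

3.7 deg


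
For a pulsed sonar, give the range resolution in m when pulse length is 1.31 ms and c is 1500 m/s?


dR = c*tau/2 = 1500 * 1.31e-3 / 2 = 0.9825

0.9825 m


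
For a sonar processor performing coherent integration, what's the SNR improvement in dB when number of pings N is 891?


Gain = 10*log10(891) = 29.5

29.5 dB


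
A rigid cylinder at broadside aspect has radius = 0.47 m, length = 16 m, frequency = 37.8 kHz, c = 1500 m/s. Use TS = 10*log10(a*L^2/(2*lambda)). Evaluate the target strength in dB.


lambda = 1500/37800 = 0.03968 m
TS = 10*log10(0.47*16^2/(2*0.03968)) = 31.81

31.81 dB


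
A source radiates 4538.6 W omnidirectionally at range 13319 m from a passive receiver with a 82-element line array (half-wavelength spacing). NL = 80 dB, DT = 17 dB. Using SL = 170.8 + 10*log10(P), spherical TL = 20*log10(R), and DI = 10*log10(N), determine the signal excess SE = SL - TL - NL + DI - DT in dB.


Step 1: SL = 170.8 + 10*log10(4538.6) = 207.37 dB
Step 2: TL = 20*log10(13319) = 82.49 dB
Step 3: DI = 10*log10(82) = 19.14 dB
Step 4: SE = SL - TL - NL + DI - DT = 207.37 - 82.49 - 80 + 19.14 - 17 = 47.02

47.02 dB


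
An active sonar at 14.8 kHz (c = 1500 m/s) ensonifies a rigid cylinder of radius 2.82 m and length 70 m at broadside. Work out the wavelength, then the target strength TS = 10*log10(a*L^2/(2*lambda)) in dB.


Step 1: lambda = c/f = 1500/14800 = 0.10135 m
Step 2: TS = 10*log10(a*L^2/(2*lambda)) = 10*log10(2.82*70^2/(2*0.10135)) = 48.34

48.34 dB


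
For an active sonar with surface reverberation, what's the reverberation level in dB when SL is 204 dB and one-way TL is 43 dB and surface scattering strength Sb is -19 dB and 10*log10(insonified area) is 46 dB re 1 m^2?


RL = SL - 2*TL + Sb + 10*log10(A) = 204 - 2*43 + (-19) + 46 = 145

145 dB


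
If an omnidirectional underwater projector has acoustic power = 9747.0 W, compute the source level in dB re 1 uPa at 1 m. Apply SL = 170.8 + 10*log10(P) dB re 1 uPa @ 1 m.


SL = 170.8 + 10*log10(9747.0) = 170.8 + 39.89 = 210.69

210.69 dB


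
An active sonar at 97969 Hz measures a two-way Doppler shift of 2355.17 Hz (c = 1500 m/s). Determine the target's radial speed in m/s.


18.03 m/s


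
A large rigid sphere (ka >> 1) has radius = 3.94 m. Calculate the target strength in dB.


TS = 10*log10(3.94^2 / 4) = 10*log10(3.8809) = 5.89

5.89 dB


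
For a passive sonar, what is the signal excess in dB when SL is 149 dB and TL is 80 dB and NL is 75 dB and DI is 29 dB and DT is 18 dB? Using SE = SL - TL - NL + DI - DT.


5 dB


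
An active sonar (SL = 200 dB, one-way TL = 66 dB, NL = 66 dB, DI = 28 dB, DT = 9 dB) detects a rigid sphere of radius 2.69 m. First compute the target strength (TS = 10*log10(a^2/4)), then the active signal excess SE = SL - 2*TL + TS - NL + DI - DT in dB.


Step 1: TS = 10*log10(2.69^2/4) = 2.57 dB
Step 2: SE = SL - 2*TL + TS - NL + DI - DT = 200 - 2*66 + (2.57) - 66 + 28 - 9 = 23.57

23.57 dB


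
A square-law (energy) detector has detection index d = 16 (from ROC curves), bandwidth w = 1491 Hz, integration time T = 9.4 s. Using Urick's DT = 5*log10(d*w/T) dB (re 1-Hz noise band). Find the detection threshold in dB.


17.02 dB


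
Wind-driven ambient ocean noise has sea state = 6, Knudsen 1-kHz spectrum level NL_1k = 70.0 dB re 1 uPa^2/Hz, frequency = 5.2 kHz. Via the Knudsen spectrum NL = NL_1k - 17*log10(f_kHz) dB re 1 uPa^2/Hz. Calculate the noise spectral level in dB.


NL = NL_1k - 17*log10(f_kHz) = 70.0 - 17*log10(5.2) = 70.0 - (12.17) = 57.83

57.83 dB


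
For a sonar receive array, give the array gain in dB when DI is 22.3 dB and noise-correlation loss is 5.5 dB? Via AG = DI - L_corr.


16.8 dB


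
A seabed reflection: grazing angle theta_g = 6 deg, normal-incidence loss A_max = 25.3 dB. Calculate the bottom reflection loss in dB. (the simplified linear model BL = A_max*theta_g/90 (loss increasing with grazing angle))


BL = A_max * theta_g / 90 = 25.3 * 6 / 90 = 1.69

1.69 dB


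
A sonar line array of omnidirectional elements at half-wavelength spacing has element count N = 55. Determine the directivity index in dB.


DI = 10*log10(55) = 17.4

17.4 dB


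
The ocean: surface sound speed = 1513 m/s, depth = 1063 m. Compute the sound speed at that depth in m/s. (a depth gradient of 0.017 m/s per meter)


c = 1513 + 0.017 * 1063 = 1531.071

1531.071 m/s


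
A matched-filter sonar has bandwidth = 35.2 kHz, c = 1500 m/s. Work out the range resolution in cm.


2.13 cm


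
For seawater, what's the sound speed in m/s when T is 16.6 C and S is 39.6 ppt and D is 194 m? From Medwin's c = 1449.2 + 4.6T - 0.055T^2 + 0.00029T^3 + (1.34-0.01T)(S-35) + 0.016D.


c = 1449.2 + 4.6*16.6 - 0.055*16.6^2 + 0.00029*16.6^3 + (1.34 - 0.01*16.6)*(39.6 - 35) + 0.016*194 = 1520.24

1520.24 m/s


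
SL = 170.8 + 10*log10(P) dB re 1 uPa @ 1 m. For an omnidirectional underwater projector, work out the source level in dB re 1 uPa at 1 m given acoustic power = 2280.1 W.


SL = 170.8 + 10*log10(2280.1) = 170.8 + 33.58 = 204.38

204.38 dB


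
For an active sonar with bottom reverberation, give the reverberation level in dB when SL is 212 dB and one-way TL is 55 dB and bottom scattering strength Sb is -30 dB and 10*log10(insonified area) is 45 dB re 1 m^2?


117 dB


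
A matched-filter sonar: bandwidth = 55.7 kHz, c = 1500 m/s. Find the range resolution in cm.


dR = c/(2*BW) = 1500 / (2 * 55.7e3) = 0.0135 m = 1.35 cm

1.35 cm


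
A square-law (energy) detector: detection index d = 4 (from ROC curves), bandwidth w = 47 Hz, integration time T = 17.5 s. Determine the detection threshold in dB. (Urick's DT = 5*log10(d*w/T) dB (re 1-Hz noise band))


DT = 5*log10(d*w/T) = 5*log10(4 * 47 / 17.5) = 5*log10(10.74) = 5.16

5.16 dB


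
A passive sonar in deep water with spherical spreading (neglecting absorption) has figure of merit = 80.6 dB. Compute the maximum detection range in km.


At max range FOM = TL, so 20*log10(R) = 80.6
R = 10^(80.6/20) = 10715.19 m = 10.72 km

10.72 km


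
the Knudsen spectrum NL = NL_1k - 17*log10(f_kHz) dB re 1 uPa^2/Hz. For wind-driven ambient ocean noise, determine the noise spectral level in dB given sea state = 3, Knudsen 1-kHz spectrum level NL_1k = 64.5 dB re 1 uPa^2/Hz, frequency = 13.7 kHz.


45.18 dB


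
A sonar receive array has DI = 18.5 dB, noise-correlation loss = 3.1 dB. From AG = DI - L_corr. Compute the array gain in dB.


AG = DI - L_corr = 18.5 - 3.1 = 15.4

15.4 dB


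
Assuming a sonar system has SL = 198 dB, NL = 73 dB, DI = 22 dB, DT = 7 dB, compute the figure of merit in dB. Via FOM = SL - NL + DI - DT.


FOM = SL - NL + DI - DT = 198 - 73 + 22 - 7 = 140

140 dB


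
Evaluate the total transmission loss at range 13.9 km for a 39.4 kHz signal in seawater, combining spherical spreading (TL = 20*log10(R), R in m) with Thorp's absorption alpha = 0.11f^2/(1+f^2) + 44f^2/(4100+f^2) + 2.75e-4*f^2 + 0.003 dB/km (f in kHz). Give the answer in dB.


258.33 dB


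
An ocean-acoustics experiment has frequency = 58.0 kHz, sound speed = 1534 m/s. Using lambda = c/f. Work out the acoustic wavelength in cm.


lambda = c/f = 1534 / 58000 = 0.0264 m = 2.64 cm

2.64 cm


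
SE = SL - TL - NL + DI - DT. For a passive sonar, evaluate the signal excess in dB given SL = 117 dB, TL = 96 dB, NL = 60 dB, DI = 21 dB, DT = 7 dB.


-25 dB


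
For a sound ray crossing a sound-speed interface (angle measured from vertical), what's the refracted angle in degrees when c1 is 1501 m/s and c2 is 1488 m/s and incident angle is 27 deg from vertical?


sin(theta2) = (c2/c1)*sin(theta1) = (1488/1501)*sin(27 deg) = 0.45006
theta2 = arcsin(0.45006) = 26.75

26.75 deg


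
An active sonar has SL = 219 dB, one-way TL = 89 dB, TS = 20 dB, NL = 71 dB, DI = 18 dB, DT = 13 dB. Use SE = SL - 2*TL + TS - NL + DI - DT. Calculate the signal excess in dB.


SE = SL - 2*TL + TS - NL + DI - DT = 219 - 2*89 + (20) - 71 + 18 - 13 = -5

-5 dB


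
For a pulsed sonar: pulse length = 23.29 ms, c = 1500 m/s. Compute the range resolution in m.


dR = c*tau/2 = 1500 * 23.29e-3 / 2 = 17.4675

17.4675 m


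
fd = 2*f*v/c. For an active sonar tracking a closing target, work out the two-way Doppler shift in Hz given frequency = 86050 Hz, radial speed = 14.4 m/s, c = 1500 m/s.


1652.16 Hz
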